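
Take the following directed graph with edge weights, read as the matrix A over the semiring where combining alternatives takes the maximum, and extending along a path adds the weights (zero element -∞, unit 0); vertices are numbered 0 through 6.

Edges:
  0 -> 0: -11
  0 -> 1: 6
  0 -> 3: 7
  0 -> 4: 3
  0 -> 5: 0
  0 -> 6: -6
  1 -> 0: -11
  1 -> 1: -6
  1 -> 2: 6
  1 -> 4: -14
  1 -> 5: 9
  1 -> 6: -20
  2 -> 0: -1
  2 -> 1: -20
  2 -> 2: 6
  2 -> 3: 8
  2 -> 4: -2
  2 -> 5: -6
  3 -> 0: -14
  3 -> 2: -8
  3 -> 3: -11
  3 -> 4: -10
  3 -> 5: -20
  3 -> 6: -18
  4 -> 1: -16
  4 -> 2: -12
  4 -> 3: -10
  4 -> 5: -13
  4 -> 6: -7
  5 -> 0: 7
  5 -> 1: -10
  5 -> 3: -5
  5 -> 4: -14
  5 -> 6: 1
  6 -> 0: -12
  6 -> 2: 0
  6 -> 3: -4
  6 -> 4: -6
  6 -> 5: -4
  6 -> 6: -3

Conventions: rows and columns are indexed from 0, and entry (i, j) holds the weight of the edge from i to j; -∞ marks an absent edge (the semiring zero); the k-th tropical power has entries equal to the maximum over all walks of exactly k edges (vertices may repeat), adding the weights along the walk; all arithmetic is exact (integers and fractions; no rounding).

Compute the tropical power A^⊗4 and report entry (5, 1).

A^⊗2:
  [7, 0, 12, -4, -3, 15, 1]
  [16, -1, 12, 14, 4, 3, 10]
  [5, 5, 12, 14, 4, 0, -5]
  [-9, -8, -2, 0, -10, -14, -17]
  [-6, -22, -6, -4, -13, -7, -10]
  [-4, 13, 1, 14, 10, 7, 1]
  [3, -6, 6, 8, -2, -6, -3]
A^⊗3:
  [22, 13, 18, 20, 10, 9, 16]
  [11, 22, 18, 23, 19, 16, 10]
  [11, 11, 18, 20, 10, 14, 1]
  [-3, -3, 4, 6, -4, 1, -13]
  [0, 0, 0, 2, -3, -6, -6]
  [14, 7, 19, 9, 4, 22, 8]
  [5, 9, 12, 14, 6, 3, -3]
A^⊗4:
  [17, 28, 24, 29, 25, 22, 16]
  [23, 17, 28, 26, 16, 31, 17]
  [21, 17, 24, 26, 16, 20, 15]
  [8, 3, 10, 12, 2, 6, 2]
  [1, 6, 6, 8, 3, 9, -5]
  [29, 20, 25, 27, 17, 16, 23]
  [11, 11, 18, 20, 10, 18, 4]
Key observation: the optimum is the walk 5->0->5->0->1, with weight 7 + 0 + 7 + 6 = 20.
Optimal value attained by: walk 5->0->5->0->1.
Answer: (A^⊗4)[5][1] = 20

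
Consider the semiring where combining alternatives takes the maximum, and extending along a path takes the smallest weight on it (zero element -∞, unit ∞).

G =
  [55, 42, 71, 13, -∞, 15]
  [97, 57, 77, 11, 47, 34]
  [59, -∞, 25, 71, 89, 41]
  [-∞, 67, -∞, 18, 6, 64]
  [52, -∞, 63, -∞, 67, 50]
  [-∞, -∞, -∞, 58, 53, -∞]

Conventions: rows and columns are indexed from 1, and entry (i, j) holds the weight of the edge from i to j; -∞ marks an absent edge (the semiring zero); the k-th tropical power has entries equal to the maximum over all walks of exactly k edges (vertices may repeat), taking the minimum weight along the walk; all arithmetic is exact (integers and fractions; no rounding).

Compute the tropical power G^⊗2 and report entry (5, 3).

G^⊗2:
  [59, 42, 55, 71, 71, 41]
  [59, 57, 71, 71, 77, 47]
  [55, 67, 63, 41, 67, 64]
  [67, 57, 67, 58, 53, 34]
  [59, 42, 63, 63, 67, 50]
  [52, 58, 53, 18, 53, 58]
Key observation: the optimum is the walk 5->5->3, with weight 67 min 63 = 63.
Optimal value attained by: walk 5->5->3.
Answer: (G^⊗2)[5][3] = 63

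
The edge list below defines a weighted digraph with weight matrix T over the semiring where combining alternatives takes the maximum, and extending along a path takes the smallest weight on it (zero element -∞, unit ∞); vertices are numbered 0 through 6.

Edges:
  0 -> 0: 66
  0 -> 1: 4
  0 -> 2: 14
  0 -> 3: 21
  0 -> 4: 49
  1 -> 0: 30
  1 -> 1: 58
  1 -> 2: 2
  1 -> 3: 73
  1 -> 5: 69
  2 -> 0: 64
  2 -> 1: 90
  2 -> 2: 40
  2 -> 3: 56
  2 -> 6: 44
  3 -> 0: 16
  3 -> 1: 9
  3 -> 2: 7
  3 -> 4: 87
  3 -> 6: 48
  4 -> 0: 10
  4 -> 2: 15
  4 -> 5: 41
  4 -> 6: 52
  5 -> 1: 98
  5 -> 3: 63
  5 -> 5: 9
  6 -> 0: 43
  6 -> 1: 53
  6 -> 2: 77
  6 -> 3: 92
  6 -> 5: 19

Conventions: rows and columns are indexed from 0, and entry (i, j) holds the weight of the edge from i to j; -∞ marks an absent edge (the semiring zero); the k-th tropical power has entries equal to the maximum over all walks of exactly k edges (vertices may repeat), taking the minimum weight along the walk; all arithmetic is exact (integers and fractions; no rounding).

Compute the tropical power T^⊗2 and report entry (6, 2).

T^⊗2:
  [66, 14, 15, 21, 49, 41, 49]
  [30, 69, 14, 63, 73, 58, 48]
  [64, 58, 44, 73, 56, 69, 48]
  [43, 48, 48, 48, 16, 41, 52]
  [43, 52, 52, 52, 10, 19, 15]
  [30, 58, 7, 73, 63, 69, 48]
  [64, 77, 40, 56, 87, 53, 48]
Key observation: the optimum is the walk 6->2->2, with weight 77 min 40 = 40.
Optimal value attained by: walk 6->2->2.
Answer: (T^⊗2)[6][2] = 40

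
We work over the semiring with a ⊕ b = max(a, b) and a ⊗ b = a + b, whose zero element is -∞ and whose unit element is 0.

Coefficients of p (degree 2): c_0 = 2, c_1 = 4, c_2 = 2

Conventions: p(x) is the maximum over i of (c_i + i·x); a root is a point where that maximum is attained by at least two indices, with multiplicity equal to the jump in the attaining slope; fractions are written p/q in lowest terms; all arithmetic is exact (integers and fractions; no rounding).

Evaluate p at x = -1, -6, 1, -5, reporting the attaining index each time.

p(-1) = max(2+0·(-1)=2, 4+1·(-1)=3, 2+2·(-1)=0) = 3 (attained by i=1)
p(-6) = max(2+0·(-6)=2, 4+1·(-6)=-2, 2+2·(-6)=-10) = 2 (attained by i=0)
p(1) = max(2+0·1=2, 4+1·1=5, 2+2·1=4) = 5 (attained by i=1)
p(-5) = max(2+0·(-5)=2, 4+1·(-5)=-1, 2+2·(-5)=-8) = 2 (attained by i=0)
Answer: p(-1) = 3; p(-6) = 2; p(1) = 5; p(-5) = 2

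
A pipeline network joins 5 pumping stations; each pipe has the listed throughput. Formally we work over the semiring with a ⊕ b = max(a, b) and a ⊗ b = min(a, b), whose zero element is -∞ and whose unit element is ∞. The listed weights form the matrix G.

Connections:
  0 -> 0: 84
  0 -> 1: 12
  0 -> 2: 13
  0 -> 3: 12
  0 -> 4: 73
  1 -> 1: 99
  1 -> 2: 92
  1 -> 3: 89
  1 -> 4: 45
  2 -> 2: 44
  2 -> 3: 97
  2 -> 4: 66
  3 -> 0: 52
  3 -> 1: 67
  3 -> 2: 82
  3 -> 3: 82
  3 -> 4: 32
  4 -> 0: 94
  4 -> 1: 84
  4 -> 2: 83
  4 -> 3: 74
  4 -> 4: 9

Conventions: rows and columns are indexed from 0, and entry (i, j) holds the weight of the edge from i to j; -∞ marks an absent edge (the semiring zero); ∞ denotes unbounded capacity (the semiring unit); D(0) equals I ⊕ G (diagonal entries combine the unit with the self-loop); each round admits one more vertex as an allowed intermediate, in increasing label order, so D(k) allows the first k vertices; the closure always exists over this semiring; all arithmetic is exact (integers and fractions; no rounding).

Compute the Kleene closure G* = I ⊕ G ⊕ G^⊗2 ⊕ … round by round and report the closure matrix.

D(0):
  [∞, 12, 13, 12, 73]
  [-∞, ∞, 92, 89, 45]
  [-∞, -∞, ∞, 97, 66]
  [52, 67, 82, ∞, 32]
  [94, 84, 83, 74, ∞]
D(1):
  [∞, 12, 13, 12, 73]
  [-∞, ∞, 92, 89, 45]
  [-∞, -∞, ∞, 97, 66]
  [52, 67, 82, ∞, 52]
  [94, 84, 83, 74, ∞]
D(2):
  [∞, 12, 13, 12, 73]
  [-∞, ∞, 92, 89, 45]
  [-∞, -∞, ∞, 97, 66]
  [52, 67, 82, ∞, 52]
  [94, 84, 84, 84, ∞]
D(3):
  [∞, 12, 13, 13, 73]
  [-∞, ∞, 92, 92, 66]
  [-∞, -∞, ∞, 97, 66]
  [52, 67, 82, ∞, 66]
  [94, 84, 84, 84, ∞]
D(4):
  [∞, 13, 13, 13, 73]
  [52, ∞, 92, 92, 66]
  [52, 67, ∞, 97, 66]
  [52, 67, 82, ∞, 66]
  [94, 84, 84, 84, ∞]
D(5):
  [∞, 73, 73, 73, 73]
  [66, ∞, 92, 92, 66]
  [66, 67, ∞, 97, 66]
  [66, 67, 82, ∞, 66]
  [94, 84, 84, 84, ∞]
Answer: G* = [[∞, 73, 73, 73, 73], [66, ∞, 92, 92, 66], [66, 67, ∞, 97, 66], [66, 67, 82, ∞, 66], [94, 84, 84, 84, ∞]]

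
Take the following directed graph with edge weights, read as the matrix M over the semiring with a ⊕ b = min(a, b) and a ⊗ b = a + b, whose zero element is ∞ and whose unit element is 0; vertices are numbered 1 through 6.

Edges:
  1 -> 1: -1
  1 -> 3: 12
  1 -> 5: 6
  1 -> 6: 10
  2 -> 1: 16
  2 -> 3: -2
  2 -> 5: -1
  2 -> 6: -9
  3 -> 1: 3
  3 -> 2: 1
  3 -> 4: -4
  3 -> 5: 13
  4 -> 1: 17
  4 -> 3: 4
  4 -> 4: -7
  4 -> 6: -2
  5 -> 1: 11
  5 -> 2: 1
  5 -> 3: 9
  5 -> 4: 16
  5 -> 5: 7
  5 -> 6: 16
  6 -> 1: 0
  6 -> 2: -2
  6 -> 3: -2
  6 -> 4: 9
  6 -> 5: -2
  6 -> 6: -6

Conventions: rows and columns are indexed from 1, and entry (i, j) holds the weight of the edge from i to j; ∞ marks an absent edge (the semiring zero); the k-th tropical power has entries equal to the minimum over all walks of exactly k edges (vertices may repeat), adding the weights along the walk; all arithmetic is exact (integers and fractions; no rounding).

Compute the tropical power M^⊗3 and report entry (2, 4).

M^⊗2:
  [-2, 7, 8, 8, 5, 4]
  [-9, -11, -11, -6, -11, -15]
  [2, 14, -1, -11, 0, -8]
  [-2, -4, -4, -14, -4, -9]
  [10, 8, -1, 5, 0, -8]
  [-6, -8, -8, -6, -8, -12]
M^⊗3:
  [-3, 2, 2, 1, 2, -2]
  [-15, -17, -17, -15, -17, -21]
  [-8, -10, -10, -18, -10, -14]
  [-9, -11, -11, -21, -11, -16]
  [-8, -10, -10, -5, -10, -14]
  [-12, -14, -14, -13, -14, -18]
Key observation: the optimum is the walk 2->6->3->4, with weight (-9) + (-2) + (-4) = -15.
Optimal value attained by: walk 2->6->3->4.
Answer: (M^⊗3)[2][4] = -15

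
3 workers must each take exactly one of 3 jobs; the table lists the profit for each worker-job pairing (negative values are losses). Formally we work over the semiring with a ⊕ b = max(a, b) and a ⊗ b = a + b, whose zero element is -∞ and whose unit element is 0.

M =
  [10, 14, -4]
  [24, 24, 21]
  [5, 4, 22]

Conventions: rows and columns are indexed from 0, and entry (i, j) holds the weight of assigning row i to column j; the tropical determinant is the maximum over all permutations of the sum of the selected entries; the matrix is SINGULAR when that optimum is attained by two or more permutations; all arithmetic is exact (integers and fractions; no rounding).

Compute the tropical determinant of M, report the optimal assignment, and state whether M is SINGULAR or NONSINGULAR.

σ = (0, 1, 2): 10 + 24 + 22 = 56
σ = (0, 2, 1): 10 + 21 + 4 = 35
σ = (1, 0, 2): 14 + 24 + 22 = 60
σ = (1, 2, 0): 14 + 21 + 5 = 40
σ = (2, 0, 1): (-4) + 24 + 4 = 24
σ = (2, 1, 0): (-4) + 24 + 5 = 25
Optimal value attained by: σ = (1, 0, 2).
Answer: det⊕(M) = 60; verdict: NONSINGULAR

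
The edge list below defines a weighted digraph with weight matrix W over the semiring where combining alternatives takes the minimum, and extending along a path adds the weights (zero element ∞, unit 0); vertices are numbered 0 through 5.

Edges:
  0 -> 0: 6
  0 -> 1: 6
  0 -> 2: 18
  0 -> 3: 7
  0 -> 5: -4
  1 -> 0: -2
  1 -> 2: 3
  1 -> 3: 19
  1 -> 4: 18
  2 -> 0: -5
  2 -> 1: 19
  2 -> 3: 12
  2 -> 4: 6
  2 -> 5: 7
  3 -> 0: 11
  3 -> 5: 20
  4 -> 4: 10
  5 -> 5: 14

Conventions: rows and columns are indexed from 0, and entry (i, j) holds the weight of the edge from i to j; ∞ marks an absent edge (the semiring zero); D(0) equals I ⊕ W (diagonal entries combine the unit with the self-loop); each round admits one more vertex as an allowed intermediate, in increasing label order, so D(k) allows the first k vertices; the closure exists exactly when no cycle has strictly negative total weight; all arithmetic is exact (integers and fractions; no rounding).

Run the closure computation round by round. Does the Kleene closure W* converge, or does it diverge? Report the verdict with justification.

D(0):
  [0, 6, 18, 7, ∞, -4]
  [-2, 0, 3, 19, 18, ∞]
  [-5, 19, 0, 12, 6, 7]
  [11, ∞, ∞, 0, ∞, 20]
  [∞, ∞, ∞, ∞, 0, ∞]
  [∞, ∞, ∞, ∞, ∞, 0]
D(1):
  [0, 6, 18, 7, ∞, -4]
  [-2, 0, 3, 5, 18, -6]
  [-5, 1, 0, 2, 6, -9]
  [11, 17, 29, 0, ∞, 7]
  [∞, ∞, ∞, ∞, 0, ∞]
  [∞, ∞, ∞, ∞, ∞, 0]
D(2):
  [0, 6, 9, 7, 24, -4]
  [-2, 0, 3, 5, 18, -6]
  [-5, 1, 0, 2, 6, -9]
  [11, 17, 20, 0, 35, 7]
  [∞, ∞, ∞, ∞, 0, ∞]
  [∞, ∞, ∞, ∞, ∞, 0]
D(3):
  [0, 6, 9, 7, 15, -4]
  [-2, 0, 3, 5, 9, -6]
  [-5, 1, 0, 2, 6, -9]
  [11, 17, 20, 0, 26, 7]
  [∞, ∞, ∞, ∞, 0, ∞]
  [∞, ∞, ∞, ∞, ∞, 0]
D(4):
  [0, 6, 9, 7, 15, -4]
  [-2, 0, 3, 5, 9, -6]
  [-5, 1, 0, 2, 6, -9]
  [11, 17, 20, 0, 26, 7]
  [∞, ∞, ∞, ∞, 0, ∞]
  [∞, ∞, ∞, ∞, ∞, 0]
D(5):
  [0, 6, 9, 7, 15, -4]
  [-2, 0, 3, 5, 9, -6]
  [-5, 1, 0, 2, 6, -9]
  [11, 17, 20, 0, 26, 7]
  [∞, ∞, ∞, ∞, 0, ∞]
  [∞, ∞, ∞, ∞, ∞, 0]
D(6):
  [0, 6, 9, 7, 15, -4]
  [-2, 0, 3, 5, 9, -6]
  [-5, 1, 0, 2, 6, -9]
  [11, 17, 20, 0, 26, 7]
  [∞, ∞, ∞, ∞, 0, ∞]
  [∞, ∞, ∞, ∞, ∞, 0]
Key observation: every diagonal entry stays at the unit through all rounds, so no improving cycle exists.
Answer: CONVERGES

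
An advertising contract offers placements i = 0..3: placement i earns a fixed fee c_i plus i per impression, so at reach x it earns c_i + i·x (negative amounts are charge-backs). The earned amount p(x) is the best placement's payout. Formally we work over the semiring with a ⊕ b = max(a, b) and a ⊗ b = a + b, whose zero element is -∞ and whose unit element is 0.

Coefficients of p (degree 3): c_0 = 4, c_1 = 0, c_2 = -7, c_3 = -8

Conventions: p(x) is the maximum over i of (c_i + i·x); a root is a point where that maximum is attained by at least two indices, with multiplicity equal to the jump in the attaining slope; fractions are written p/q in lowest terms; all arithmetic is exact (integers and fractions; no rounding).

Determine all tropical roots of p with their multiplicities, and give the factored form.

hull edge (i=0, c=4) to (i=3, c=-8): slope -4, span 3
Factored form: p(x) = -8 ⊗ (x ⊕ 4) ⊗ (x ⊕ 4) ⊗ (x ⊕ 4)
Answer: roots = 4 (mult 3)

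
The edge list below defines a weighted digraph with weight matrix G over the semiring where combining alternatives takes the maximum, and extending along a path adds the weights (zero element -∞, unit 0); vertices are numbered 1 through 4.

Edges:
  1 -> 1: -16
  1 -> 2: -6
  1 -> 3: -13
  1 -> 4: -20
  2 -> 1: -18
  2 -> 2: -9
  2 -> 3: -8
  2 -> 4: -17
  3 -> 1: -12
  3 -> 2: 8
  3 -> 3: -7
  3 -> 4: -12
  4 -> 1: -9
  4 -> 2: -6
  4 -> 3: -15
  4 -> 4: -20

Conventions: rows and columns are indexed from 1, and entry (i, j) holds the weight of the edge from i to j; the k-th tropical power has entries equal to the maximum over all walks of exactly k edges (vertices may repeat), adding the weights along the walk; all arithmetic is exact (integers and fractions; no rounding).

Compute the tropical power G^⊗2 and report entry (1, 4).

G^⊗2:
  [-24, -5, -14, -23]
  [-20, 0, -15, -20]
  [-10, 1, 0, -9]
  [-24, -7, -14, -23]
Key observation: the optimum is the walk 1->2->4, with weight (-6) + (-17) = -23.
Optimal value attained by: walk 1->2->4.
Answer: (G^⊗2)[1][4] = -23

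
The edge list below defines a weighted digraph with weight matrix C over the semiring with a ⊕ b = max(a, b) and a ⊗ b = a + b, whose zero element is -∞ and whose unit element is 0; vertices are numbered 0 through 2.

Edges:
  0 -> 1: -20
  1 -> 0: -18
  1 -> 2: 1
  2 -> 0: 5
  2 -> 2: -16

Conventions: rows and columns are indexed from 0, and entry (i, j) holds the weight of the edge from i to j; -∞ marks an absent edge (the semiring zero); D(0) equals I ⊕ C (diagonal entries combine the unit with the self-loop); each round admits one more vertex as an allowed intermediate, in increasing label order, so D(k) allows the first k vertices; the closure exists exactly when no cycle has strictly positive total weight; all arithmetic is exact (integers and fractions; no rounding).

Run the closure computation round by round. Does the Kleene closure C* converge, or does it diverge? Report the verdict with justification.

D(0):
  [0, -20, -∞]
  [-18, 0, 1]
  [5, -∞, 0]
D(1):
  [0, -20, -∞]
  [-18, 0, 1]
  [5, -15, 0]
D(2):
  [0, -20, -19]
  [-18, 0, 1]
  [5, -15, 0]
D(3):
  [0, -20, -19]
  [6, 0, 1]
  [5, -15, 0]
Key observation: every diagonal entry stays at the unit through all rounds, so no improving cycle exists.
Answer: CONVERGES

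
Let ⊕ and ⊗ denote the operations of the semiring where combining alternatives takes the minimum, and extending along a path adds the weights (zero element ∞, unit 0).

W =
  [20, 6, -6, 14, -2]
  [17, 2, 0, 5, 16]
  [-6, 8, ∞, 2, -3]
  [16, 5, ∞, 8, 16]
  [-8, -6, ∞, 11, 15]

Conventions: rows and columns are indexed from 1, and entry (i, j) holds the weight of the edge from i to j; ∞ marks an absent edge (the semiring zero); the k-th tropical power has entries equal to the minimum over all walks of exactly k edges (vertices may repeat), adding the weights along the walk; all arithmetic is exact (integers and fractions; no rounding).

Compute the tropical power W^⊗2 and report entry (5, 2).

W^⊗2:
  [-12, -8, 6, -4, -9]
  [-6, 4, 2, 2, -3]
  [-11, -9, -12, 8, -8]
  [8, 7, 5, 10, 14]
  [7, -4, -14, -1, -10]
Key observation: the optimum is the walk 5->2->2, with weight (-6) + 2 = -4.
Optimal value attained by: walk 5->2->2.
Answer: (W^⊗2)[5][2] = -4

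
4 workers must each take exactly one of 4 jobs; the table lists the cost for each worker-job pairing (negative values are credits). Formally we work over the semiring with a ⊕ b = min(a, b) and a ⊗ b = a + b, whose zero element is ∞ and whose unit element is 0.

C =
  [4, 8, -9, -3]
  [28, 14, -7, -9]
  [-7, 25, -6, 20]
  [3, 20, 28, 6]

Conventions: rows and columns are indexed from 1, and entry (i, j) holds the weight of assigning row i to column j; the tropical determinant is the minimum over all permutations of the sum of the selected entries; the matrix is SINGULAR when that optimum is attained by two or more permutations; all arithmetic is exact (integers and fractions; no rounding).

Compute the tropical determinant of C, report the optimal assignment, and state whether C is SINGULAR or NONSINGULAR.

σ = (1, 2, 3, 4): 4 + 14 + (-6) + 6 = 18
σ = (1, 2, 4, 3): 4 + 14 + 20 + 28 = 66
σ = (1, 3, 2, 4): 4 + (-7) + 25 + 6 = 28
σ = (1, 3, 4, 2): 4 + (-7) + 20 + 20 = 37
σ = (1, 4, 2, 3): 4 + (-9) + 25 + 28 = 48
σ = (1, 4, 3, 2): 4 + (-9) + (-6) + 20 = 9
σ = (2, 1, 3, 4): 8 + 28 + (-6) + 6 = 36
σ = (2, 1, 4, 3): 8 + 28 + 20 + 28 = 84
σ = (2, 3, 1, 4): 8 + (-7) + (-7) + 6 = 0
σ = (2, 3, 4, 1): 8 + (-7) + 20 + 3 = 24
σ = (2, 4, 1, 3): 8 + (-9) + (-7) + 28 = 20
σ = (2, 4, 3, 1): 8 + (-9) + (-6) + 3 = -4
σ = (3, 1, 2, 4): (-9) + 28 + 25 + 6 = 50
σ = (3, 1, 4, 2): (-9) + 28 + 20 + 20 = 59
σ = (3, 2, 1, 4): (-9) + 14 + (-7) + 6 = 4
σ = (3, 2, 4, 1): (-9) + 14 + 20 + 3 = 28
σ = (3, 4, 1, 2): (-9) + (-9) + (-7) + 20 = -5
σ = (3, 4, 2, 1): (-9) + (-9) + 25 + 3 = 10
σ = (4, 1, 2, 3): (-3) + 28 + 25 + 28 = 78
σ = (4, 1, 3, 2): (-3) + 28 + (-6) + 20 = 39
σ = (4, 2, 1, 3): (-3) + 14 + (-7) + 28 = 32
σ = (4, 2, 3, 1): (-3) + 14 + (-6) + 3 = 8
σ = (4, 3, 1, 2): (-3) + (-7) + (-7) + 20 = 3
σ = (4, 3, 2, 1): (-3) + (-7) + 25 + 3 = 18
Optimal value attained by: σ = (3, 4, 1, 2).
Answer: det⊕(C) = -5; verdict: NONSINGULAR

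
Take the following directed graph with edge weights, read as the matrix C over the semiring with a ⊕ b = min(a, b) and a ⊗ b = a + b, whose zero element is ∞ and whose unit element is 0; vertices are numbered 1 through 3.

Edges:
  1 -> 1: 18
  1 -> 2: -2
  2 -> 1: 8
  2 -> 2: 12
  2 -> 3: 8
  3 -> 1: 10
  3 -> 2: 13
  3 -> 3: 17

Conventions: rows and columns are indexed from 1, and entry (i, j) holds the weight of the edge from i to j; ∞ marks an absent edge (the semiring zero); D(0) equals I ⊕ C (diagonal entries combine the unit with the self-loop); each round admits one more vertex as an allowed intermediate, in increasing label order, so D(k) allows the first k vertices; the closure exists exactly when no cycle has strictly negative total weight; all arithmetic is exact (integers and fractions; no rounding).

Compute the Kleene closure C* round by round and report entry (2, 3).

D(0):
  [0, -2, ∞]
  [8, 0, 8]
  [10, 13, 0]
D(1):
  [0, -2, ∞]
  [8, 0, 8]
  [10, 8, 0]
D(2):
  [0, -2, 6]
  [8, 0, 8]
  [10, 8, 0]
D(3):
  [0, -2, 6]
  [8, 0, 8]
  [10, 8, 0]
Answer: C*[2][3] = 8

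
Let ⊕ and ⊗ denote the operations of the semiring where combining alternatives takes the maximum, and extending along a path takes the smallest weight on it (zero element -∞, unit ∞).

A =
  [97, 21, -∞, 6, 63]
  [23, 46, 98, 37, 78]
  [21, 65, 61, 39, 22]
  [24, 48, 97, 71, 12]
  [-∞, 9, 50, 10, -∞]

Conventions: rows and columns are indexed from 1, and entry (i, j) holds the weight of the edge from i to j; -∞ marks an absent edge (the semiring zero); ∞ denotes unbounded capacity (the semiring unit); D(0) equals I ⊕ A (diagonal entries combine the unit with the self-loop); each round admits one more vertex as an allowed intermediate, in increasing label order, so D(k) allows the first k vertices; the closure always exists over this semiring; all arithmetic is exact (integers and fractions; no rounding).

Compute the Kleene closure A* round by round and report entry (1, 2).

D(0):
  [∞, 21, -∞, 6, 63]
  [23, ∞, 98, 37, 78]
  [21, 65, ∞, 39, 22]
  [24, 48, 97, ∞, 12]
  [-∞, 9, 50, 10, ∞]
D(1):
  [∞, 21, -∞, 6, 63]
  [23, ∞, 98, 37, 78]
  [21, 65, ∞, 39, 22]
  [24, 48, 97, ∞, 24]
  [-∞, 9, 50, 10, ∞]
D(2):
  [∞, 21, 21, 21, 63]
  [23, ∞, 98, 37, 78]
  [23, 65, ∞, 39, 65]
  [24, 48, 97, ∞, 48]
  [9, 9, 50, 10, ∞]
D(3):
  [∞, 21, 21, 21, 63]
  [23, ∞, 98, 39, 78]
  [23, 65, ∞, 39, 65]
  [24, 65, 97, ∞, 65]
  [23, 50, 50, 39, ∞]
D(4):
  [∞, 21, 21, 21, 63]
  [24, ∞, 98, 39, 78]
  [24, 65, ∞, 39, 65]
  [24, 65, 97, ∞, 65]
  [24, 50, 50, 39, ∞]
D(5):
  [∞, 50, 50, 39, 63]
  [24, ∞, 98, 39, 78]
  [24, 65, ∞, 39, 65]
  [24, 65, 97, ∞, 65]
  [24, 50, 50, 39, ∞]
Answer: A*[1][2] = 50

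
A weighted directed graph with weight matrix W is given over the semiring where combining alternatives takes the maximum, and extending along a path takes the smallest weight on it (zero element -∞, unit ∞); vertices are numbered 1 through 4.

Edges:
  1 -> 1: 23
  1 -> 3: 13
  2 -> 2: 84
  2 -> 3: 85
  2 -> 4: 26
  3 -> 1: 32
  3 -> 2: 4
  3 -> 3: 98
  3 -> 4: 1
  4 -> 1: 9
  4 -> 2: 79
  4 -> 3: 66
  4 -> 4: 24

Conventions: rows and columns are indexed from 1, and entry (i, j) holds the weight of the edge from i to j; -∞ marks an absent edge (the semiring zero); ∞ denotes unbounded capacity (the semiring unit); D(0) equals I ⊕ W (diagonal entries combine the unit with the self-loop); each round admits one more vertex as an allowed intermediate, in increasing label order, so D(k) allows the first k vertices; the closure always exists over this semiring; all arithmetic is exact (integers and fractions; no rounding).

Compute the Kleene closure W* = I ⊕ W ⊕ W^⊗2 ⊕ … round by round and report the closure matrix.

D(0):
  [∞, -∞, 13, -∞]
  [-∞, ∞, 85, 26]
  [32, 4, ∞, 1]
  [9, 79, 66, ∞]
D(1):
  [∞, -∞, 13, -∞]
  [-∞, ∞, 85, 26]
  [32, 4, ∞, 1]
  [9, 79, 66, ∞]
D(2):
  [∞, -∞, 13, -∞]
  [-∞, ∞, 85, 26]
  [32, 4, ∞, 4]
  [9, 79, 79, ∞]
D(3):
  [∞, 4, 13, 4]
  [32, ∞, 85, 26]
  [32, 4, ∞, 4]
  [32, 79, 79, ∞]
D(4):
  [∞, 4, 13, 4]
  [32, ∞, 85, 26]
  [32, 4, ∞, 4]
  [32, 79, 79, ∞]
Answer: W* = [[∞, 4, 13, 4], [32, ∞, 85, 26], [32, 4, ∞, 4], [32, 79, 79, ∞]]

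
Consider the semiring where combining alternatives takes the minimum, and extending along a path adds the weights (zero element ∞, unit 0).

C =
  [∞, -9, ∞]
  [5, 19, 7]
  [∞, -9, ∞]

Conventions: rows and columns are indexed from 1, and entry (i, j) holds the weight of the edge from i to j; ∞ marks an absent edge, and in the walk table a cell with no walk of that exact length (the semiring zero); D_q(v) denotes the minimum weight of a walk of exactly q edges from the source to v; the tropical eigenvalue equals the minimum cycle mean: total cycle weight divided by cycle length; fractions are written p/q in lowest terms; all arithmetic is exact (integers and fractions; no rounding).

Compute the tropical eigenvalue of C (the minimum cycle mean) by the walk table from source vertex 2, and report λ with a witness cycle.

q=0: [∞, 0, ∞]
q=1: [5, 19, 7]
q=2: [24, -4, 26]
q=3: [1, 15, 3]
Optimal cycle mean attained by: cycle 1->2->1, total (-9) + 5, length 2.
Answer: λ = -2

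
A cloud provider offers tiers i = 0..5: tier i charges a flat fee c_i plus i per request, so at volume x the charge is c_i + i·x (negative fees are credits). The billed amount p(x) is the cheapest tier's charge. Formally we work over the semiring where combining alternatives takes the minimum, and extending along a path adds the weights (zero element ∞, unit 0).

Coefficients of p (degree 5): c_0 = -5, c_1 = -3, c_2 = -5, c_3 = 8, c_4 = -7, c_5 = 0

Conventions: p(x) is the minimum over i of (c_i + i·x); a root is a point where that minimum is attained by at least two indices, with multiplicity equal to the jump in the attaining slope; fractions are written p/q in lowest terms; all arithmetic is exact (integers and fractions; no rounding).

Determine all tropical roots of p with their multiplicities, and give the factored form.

hull edge (i=0, c=-5) to (i=4, c=-7): slope -1/2, span 4
hull edge (i=4, c=-7) to (i=5, c=0): slope 7, span 1
Factored form: p(x) = 0 ⊗ (x ⊕ (-7)) ⊗ (x ⊕ 1/2) ⊗ (x ⊕ 1/2) ⊗ (x ⊕ 1/2) ⊗ (x ⊕ 1/2)
Answer: roots = -7 (mult 1), 1/2 (mult 4)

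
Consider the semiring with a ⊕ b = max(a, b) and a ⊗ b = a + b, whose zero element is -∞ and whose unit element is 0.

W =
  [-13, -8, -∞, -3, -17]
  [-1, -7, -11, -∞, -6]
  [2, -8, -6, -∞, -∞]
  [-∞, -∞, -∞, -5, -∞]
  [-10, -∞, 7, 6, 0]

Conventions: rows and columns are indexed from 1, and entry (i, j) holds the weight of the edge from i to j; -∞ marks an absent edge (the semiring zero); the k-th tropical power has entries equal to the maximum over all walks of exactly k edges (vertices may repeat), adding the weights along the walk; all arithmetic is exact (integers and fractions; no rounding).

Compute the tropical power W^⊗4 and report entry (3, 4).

W^⊗2:
  [-9, -15, -10, -8, -14]
  [-8, -9, 1, 0, -6]
  [-4, -6, -12, -1, -14]
  [-∞, -∞, -∞, -10, -∞]
  [9, -1, 7, 6, 0]
W^⊗3:
  [-8, -17, -7, -8, -14]
  [3, -7, 1, 0, -6]
  [-7, -12, -7, -6, -12]
  [-∞, -∞, -∞, -15, -∞]
  [9, 1, 7, 6, 0]
W^⊗4:
  [-5, -15, -7, -8, -14]
  [3, -5, 1, 0, -6]
  [-5, -15, -5, -6, -12]
  [-∞, -∞, -∞, -20, -∞]
  [9, 1, 7, 6, 0]
Key observation: the optimum is the walk 3->1->2->5->4, with weight 2 + (-8) + (-6) + 6 = -6.
Optimal value attained by: walk 3->1->2->5->4.
Answer: (W^⊗4)[3][4] = -6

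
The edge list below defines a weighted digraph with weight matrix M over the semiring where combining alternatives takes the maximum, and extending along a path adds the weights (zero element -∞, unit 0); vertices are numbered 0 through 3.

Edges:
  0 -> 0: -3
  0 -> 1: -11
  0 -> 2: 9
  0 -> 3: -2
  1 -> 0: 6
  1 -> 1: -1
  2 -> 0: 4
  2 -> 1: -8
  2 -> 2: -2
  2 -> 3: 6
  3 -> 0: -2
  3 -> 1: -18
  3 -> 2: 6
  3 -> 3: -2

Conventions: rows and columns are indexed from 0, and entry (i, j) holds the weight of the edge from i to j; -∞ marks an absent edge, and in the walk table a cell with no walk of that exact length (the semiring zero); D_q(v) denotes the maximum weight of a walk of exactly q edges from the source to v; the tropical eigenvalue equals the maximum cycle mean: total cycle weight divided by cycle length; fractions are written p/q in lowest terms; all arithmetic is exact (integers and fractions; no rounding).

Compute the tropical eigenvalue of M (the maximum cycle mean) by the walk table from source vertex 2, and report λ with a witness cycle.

q=0: [-∞, -∞, 0, -∞]
q=1: [4, -8, -2, 6]
q=2: [4, -7, 13, 4]
q=3: [17, 5, 13, 19]
q=4: [17, 6, 26, 19]
Optimal cycle mean attained by: cycle 0->2->0, total 9 + 4, length 2.
Answer: λ = 13/2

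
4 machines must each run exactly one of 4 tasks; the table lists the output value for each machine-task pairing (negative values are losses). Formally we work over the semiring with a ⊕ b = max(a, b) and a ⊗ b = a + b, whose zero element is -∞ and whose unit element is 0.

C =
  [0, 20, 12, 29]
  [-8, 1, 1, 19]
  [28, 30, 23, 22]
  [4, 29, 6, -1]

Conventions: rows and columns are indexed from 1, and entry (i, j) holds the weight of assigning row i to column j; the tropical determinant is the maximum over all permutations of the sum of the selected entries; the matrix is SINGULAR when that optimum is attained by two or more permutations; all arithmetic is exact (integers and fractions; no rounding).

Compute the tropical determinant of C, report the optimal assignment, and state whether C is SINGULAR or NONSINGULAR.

σ = (1, 2, 3, 4): 0 + 1 + 23 + (-1) = 23
σ = (1, 2, 4, 3): 0 + 1 + 22 + 6 = 29
σ = (1, 3, 2, 4): 0 + 1 + 30 + (-1) = 30
σ = (1, 3, 4, 2): 0 + 1 + 22 + 29 = 52
σ = (1, 4, 2, 3): 0 + 19 + 30 + 6 = 55
σ = (1, 4, 3, 2): 0 + 19 + 23 + 29 = 71
σ = (2, 1, 3, 4): 20 + (-8) + 23 + (-1) = 34
σ = (2, 1, 4, 3): 20 + (-8) + 22 + 6 = 40
σ = (2, 3, 1, 4): 20 + 1 + 28 + (-1) = 48
σ = (2, 3, 4, 1): 20 + 1 + 22 + 4 = 47
σ = (2, 4, 1, 3): 20 + 19 + 28 + 6 = 73
σ = (2, 4, 3, 1): 20 + 19 + 23 + 4 = 66
σ = (3, 1, 2, 4): 12 + (-8) + 30 + (-1) = 33
σ = (3, 1, 4, 2): 12 + (-8) + 22 + 29 = 55
σ = (3, 2, 1, 4): 12 + 1 + 28 + (-1) = 40
σ = (3, 2, 4, 1): 12 + 1 + 22 + 4 = 39
σ = (3, 4, 1, 2): 12 + 19 + 28 + 29 = 88
σ = (3, 4, 2, 1): 12 + 19 + 30 + 4 = 65
σ = (4, 1, 2, 3): 29 + (-8) + 30 + 6 = 57
σ = (4, 1, 3, 2): 29 + (-8) + 23 + 29 = 73
σ = (4, 2, 1, 3): 29 + 1 + 28 + 6 = 64
σ = (4, 2, 3, 1): 29 + 1 + 23 + 4 = 57
σ = (4, 3, 1, 2): 29 + 1 + 28 + 29 = 87
σ = (4, 3, 2, 1): 29 + 1 + 30 + 4 = 64
Optimal value attained by: σ = (3, 4, 1, 2).
Answer: det⊕(C) = 88; verdict: NONSINGULAR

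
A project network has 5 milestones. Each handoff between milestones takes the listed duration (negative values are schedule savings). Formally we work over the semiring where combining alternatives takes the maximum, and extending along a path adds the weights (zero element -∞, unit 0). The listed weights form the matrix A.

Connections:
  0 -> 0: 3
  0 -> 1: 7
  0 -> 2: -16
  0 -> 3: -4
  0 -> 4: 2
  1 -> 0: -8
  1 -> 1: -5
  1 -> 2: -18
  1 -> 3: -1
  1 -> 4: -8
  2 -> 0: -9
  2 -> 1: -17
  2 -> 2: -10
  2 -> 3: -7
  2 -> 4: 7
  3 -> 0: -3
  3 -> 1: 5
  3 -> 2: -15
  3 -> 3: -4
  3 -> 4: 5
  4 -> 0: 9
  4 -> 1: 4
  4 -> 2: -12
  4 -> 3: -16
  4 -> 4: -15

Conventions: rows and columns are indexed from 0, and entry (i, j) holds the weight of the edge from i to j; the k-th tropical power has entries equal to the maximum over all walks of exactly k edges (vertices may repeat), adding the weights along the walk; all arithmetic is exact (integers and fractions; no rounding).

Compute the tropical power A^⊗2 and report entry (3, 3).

A^⊗2:
  [11, 10, -10, 6, 5]
  [1, 4, -16, -5, 4]
  [16, 11, -5, -9, -2]
  [14, 9, -7, 4, 1]
  [12, 16, -7, 5, 11]
Key observation: the optimum is the walk 3->1->3, with weight 5 + (-1) = 4.
Optimal value attained by: walk 3->1->3.
Answer: (A^⊗2)[3][3] = 4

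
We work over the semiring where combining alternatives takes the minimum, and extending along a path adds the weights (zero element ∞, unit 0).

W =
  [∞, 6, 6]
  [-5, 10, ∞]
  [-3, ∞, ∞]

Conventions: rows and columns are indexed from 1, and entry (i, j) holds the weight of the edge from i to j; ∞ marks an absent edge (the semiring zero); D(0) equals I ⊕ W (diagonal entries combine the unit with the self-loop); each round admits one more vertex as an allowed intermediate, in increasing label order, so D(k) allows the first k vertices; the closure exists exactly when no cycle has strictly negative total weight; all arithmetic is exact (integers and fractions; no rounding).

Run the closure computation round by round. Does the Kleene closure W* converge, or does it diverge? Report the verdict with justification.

D(0):
  [0, 6, 6]
  [-5, 0, ∞]
  [-3, ∞, 0]
D(1):
  [0, 6, 6]
  [-5, 0, 1]
  [-3, 3, 0]
D(2):
  [0, 6, 6]
  [-5, 0, 1]
  [-3, 3, 0]
D(3):
  [0, 6, 6]
  [-5, 0, 1]
  [-3, 3, 0]
Key observation: every diagonal entry stays at the unit through all rounds, so no improving cycle exists.
Answer: CONVERGES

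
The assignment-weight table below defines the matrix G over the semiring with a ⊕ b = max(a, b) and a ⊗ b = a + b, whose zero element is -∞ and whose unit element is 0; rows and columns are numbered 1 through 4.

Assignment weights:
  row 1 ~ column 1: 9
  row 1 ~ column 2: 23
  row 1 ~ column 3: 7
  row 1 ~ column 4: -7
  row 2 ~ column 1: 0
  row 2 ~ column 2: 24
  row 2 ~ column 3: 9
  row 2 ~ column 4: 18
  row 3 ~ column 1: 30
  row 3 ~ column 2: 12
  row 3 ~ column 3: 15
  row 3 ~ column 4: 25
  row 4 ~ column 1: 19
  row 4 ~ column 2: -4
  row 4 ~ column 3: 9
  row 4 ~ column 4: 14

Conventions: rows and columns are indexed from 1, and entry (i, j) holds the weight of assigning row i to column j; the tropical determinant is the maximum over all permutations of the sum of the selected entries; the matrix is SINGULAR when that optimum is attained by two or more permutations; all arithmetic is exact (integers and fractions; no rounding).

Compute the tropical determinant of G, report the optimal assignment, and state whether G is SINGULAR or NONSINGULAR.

σ = (1, 2, 3, 4): 9 + 24 + 15 + 14 = 62
σ = (1, 2, 4, 3): 9 + 24 + 25 + 9 = 67
σ = (1, 3, 2, 4): 9 + 9 + 12 + 14 = 44
σ = (1, 3, 4, 2): 9 + 9 + 25 + (-4) = 39
σ = (1, 4, 2, 3): 9 + 18 + 12 + 9 = 48
σ = (1, 4, 3, 2): 9 + 18 + 15 + (-4) = 38
σ = (2, 1, 3, 4): 23 + 0 + 15 + 14 = 52
σ = (2, 1, 4, 3): 23 + 0 + 25 + 9 = 57
σ = (2, 3, 1, 4): 23 + 9 + 30 + 14 = 76
σ = (2, 3, 4, 1): 23 + 9 + 25 + 19 = 76
σ = (2, 4, 1, 3): 23 + 18 + 30 + 9 = 80
σ = (2, 4, 3, 1): 23 + 18 + 15 + 19 = 75
σ = (3, 1, 2, 4): 7 + 0 + 12 + 14 = 33
σ = (3, 1, 4, 2): 7 + 0 + 25 + (-4) = 28
σ = (3, 2, 1, 4): 7 + 24 + 30 + 14 = 75
σ = (3, 2, 4, 1): 7 + 24 + 25 + 19 = 75
σ = (3, 4, 1, 2): 7 + 18 + 30 + (-4) = 51
σ = (3, 4, 2, 1): 7 + 18 + 12 + 19 = 56
σ = (4, 1, 2, 3): (-7) + 0 + 12 + 9 = 14
σ = (4, 1, 3, 2): (-7) + 0 + 15 + (-4) = 4
σ = (4, 2, 1, 3): (-7) + 24 + 30 + 9 = 56
σ = (4, 2, 3, 1): (-7) + 24 + 15 + 19 = 51
σ = (4, 3, 1, 2): (-7) + 9 + 30 + (-4) = 28
σ = (4, 3, 2, 1): (-7) + 9 + 12 + 19 = 33
Optimal value attained by: σ = (2, 4, 1, 3).
Answer: det⊕(G) = 80; verdict: NONSINGULAR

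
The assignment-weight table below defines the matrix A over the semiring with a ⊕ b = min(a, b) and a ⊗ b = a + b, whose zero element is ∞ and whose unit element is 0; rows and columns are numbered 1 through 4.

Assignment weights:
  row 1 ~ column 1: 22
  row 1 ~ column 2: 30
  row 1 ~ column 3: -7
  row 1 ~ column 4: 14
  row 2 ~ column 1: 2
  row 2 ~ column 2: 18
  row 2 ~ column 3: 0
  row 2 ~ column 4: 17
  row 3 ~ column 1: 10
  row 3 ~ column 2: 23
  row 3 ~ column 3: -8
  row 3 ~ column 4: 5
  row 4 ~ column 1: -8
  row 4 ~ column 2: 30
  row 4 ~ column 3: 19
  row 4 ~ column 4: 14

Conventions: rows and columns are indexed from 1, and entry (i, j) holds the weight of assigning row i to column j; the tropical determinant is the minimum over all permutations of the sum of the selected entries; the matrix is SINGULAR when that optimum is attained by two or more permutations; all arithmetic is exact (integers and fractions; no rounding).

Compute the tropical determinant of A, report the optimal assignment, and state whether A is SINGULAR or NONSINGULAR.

σ = (1, 2, 3, 4): 22 + 18 + (-8) + 14 = 46
σ = (1, 2, 4, 3): 22 + 18 + 5 + 19 = 64
σ = (1, 3, 2, 4): 22 + 0 + 23 + 14 = 59
σ = (1, 3, 4, 2): 22 + 0 + 5 + 30 = 57
σ = (1, 4, 2, 3): 22 + 17 + 23 + 19 = 81
σ = (1, 4, 3, 2): 22 + 17 + (-8) + 30 = 61
σ = (2, 1, 3, 4): 30 + 2 + (-8) + 14 = 38
σ = (2, 1, 4, 3): 30 + 2 + 5 + 19 = 56
σ = (2, 3, 1, 4): 30 + 0 + 10 + 14 = 54
σ = (2, 3, 4, 1): 30 + 0 + 5 + (-8) = 27
σ = (2, 4, 1, 3): 30 + 17 + 10 + 19 = 76
σ = (2, 4, 3, 1): 30 + 17 + (-8) + (-8) = 31
σ = (3, 1, 2, 4): (-7) + 2 + 23 + 14 = 32
σ = (3, 1, 4, 2): (-7) + 2 + 5 + 30 = 30
σ = (3, 2, 1, 4): (-7) + 18 + 10 + 14 = 35
σ = (3, 2, 4, 1): (-7) + 18 + 5 + (-8) = 8
σ = (3, 4, 1, 2): (-7) + 17 + 10 + 30 = 50
σ = (3, 4, 2, 1): (-7) + 17 + 23 + (-8) = 25
σ = (4, 1, 2, 3): 14 + 2 + 23 + 19 = 58
σ = (4, 1, 3, 2): 14 + 2 + (-8) + 30 = 38
σ = (4, 2, 1, 3): 14 + 18 + 10 + 19 = 61
σ = (4, 2, 3, 1): 14 + 18 + (-8) + (-8) = 16
σ = (4, 3, 1, 2): 14 + 0 + 10 + 30 = 54
σ = (4, 3, 2, 1): 14 + 0 + 23 + (-8) = 29
Optimal value attained by: σ = (3, 2, 4, 1).
Answer: det⊕(A) = 8; verdict: NONSINGULAR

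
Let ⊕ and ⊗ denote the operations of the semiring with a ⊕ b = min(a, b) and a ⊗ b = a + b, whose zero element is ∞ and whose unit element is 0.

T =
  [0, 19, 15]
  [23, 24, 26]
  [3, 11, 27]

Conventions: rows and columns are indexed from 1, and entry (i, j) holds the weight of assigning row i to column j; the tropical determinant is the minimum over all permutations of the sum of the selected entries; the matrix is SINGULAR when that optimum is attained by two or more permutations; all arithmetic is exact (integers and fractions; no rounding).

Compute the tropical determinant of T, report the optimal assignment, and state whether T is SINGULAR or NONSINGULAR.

σ = (1, 2, 3): 0 + 24 + 27 = 51
σ = (1, 3, 2): 0 + 26 + 11 = 37
σ = (2, 1, 3): 19 + 23 + 27 = 69
σ = (2, 3, 1): 19 + 26 + 3 = 48
σ = (3, 1, 2): 15 + 23 + 11 = 49
σ = (3, 2, 1): 15 + 24 + 3 = 42
Optimal value attained by: σ = (1, 3, 2).
Answer: det⊕(T) = 37; verdict: NONSINGULAR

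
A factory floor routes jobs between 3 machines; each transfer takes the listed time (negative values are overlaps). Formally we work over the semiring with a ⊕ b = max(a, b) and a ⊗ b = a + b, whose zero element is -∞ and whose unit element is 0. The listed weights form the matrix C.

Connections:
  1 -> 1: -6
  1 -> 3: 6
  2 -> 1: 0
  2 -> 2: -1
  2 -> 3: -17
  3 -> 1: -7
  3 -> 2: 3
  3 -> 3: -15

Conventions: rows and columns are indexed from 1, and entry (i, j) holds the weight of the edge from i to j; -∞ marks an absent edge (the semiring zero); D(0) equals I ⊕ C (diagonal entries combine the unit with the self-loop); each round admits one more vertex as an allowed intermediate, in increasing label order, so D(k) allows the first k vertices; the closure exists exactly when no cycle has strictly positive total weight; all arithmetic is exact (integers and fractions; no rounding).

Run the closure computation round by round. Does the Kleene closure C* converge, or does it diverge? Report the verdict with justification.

D(0):
  [0, -∞, 6]
  [0, 0, -17]
  [-7, 3, 0]
D(1):
  [0, -∞, 6]
  [0, 0, 6]
  [-7, 3, 0]
Detection: at round 2, diagonal entry (3, 3) turns strictly positive.
Key observation: the cycle 3->2->1->3 has total weight 3 + 0 + 6, which is strictly positive.
Answer: DIVERGES — positive cycle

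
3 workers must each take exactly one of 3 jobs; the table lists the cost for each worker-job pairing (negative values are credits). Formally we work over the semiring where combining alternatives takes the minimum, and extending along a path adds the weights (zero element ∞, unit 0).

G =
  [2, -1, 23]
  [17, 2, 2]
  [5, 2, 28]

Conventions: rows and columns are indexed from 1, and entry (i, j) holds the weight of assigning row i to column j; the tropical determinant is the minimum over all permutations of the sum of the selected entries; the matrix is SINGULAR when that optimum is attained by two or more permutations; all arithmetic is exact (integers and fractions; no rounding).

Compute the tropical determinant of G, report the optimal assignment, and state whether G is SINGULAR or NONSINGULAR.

σ = (1, 2, 3): 2 + 2 + 28 = 32
σ = (1, 3, 2): 2 + 2 + 2 = 6
σ = (2, 1, 3): (-1) + 17 + 28 = 44
σ = (2, 3, 1): (-1) + 2 + 5 = 6
σ = (3, 1, 2): 23 + 17 + 2 = 42
σ = (3, 2, 1): 23 + 2 + 5 = 30
Optimal value attained by: σ = (1, 3, 2).
Answer: det⊕(G) = 6; verdict: SINGULAR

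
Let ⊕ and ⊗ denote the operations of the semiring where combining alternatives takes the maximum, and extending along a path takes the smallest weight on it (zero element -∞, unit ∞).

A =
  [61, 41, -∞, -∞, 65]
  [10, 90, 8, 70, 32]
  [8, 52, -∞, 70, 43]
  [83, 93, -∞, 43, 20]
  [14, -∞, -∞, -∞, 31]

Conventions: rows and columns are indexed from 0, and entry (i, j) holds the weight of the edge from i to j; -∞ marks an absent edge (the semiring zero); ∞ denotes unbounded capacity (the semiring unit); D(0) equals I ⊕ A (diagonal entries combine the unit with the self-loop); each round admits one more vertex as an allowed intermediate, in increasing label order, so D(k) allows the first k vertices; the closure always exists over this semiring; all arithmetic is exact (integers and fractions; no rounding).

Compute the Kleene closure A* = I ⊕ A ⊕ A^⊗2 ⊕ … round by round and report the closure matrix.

D(0):
  [∞, 41, -∞, -∞, 65]
  [10, ∞, 8, 70, 32]
  [8, 52, ∞, 70, 43]
  [83, 93, -∞, ∞, 20]
  [14, -∞, -∞, -∞, ∞]
D(1):
  [∞, 41, -∞, -∞, 65]
  [10, ∞, 8, 70, 32]
  [8, 52, ∞, 70, 43]
  [83, 93, -∞, ∞, 65]
  [14, 14, -∞, -∞, ∞]
D(2):
  [∞, 41, 8, 41, 65]
  [10, ∞, 8, 70, 32]
  [10, 52, ∞, 70, 43]
  [83, 93, 8, ∞, 65]
  [14, 14, 8, 14, ∞]
D(3):
  [∞, 41, 8, 41, 65]
  [10, ∞, 8, 70, 32]
  [10, 52, ∞, 70, 43]
  [83, 93, 8, ∞, 65]
  [14, 14, 8, 14, ∞]
D(4):
  [∞, 41, 8, 41, 65]
  [70, ∞, 8, 70, 65]
  [70, 70, ∞, 70, 65]
  [83, 93, 8, ∞, 65]
  [14, 14, 8, 14, ∞]
D(5):
  [∞, 41, 8, 41, 65]
  [70, ∞, 8, 70, 65]
  [70, 70, ∞, 70, 65]
  [83, 93, 8, ∞, 65]
  [14, 14, 8, 14, ∞]
Answer: A* = [[∞, 41, 8, 41, 65], [70, ∞, 8, 70, 65], [70, 70, ∞, 70, 65], [83, 93, 8, ∞, 65], [14, 14, 8, 14, ∞]]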